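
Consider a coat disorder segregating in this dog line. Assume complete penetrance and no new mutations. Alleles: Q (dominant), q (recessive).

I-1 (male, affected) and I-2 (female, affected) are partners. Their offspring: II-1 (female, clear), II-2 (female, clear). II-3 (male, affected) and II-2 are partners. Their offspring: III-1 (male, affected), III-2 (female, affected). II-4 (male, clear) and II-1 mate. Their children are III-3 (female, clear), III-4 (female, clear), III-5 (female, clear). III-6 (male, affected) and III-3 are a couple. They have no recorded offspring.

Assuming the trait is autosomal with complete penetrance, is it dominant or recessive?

I-1 and I-2 are both affected yet have a clear child II-1. Under a recessive model two affected parents are homozygous and every child would be affected, so the trait cannot be recessive.

dominant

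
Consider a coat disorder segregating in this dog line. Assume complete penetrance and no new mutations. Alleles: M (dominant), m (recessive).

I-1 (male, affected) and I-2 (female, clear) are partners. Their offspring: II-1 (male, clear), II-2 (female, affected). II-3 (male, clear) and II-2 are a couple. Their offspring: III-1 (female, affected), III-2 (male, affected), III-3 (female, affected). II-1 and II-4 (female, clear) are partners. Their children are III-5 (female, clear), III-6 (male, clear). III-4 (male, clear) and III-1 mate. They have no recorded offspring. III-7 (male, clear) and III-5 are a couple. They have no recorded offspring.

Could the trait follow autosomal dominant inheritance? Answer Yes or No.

A consistent assignment under autosomal dominant exists: I-1 Mm, I-2 mm, II-1 mm, II-2 Mm, II-3 mm, II-4 mm, III-1 Mm, III-2 Mm, III-3 Mm, III-4 mm, III-5 mm, III-6 mm, III-7 mm.
In this assignment every recorded phenotype matches its genotype and every non-founder's genotype is obtainable from its parents' genotypes, so the pedigree is consistent.

Yes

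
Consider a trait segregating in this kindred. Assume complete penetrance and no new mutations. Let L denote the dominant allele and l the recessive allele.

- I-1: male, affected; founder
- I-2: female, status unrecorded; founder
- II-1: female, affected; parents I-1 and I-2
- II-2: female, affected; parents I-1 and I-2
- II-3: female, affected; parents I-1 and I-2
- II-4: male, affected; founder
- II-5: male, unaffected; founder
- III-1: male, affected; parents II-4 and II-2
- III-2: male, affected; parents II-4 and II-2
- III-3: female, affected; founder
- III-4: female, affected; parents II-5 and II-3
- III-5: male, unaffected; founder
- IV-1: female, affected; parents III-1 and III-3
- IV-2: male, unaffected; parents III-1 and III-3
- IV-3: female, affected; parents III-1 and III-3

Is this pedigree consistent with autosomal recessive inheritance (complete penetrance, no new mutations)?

No

Under autosomal recessive, IV-2 (unaffected, male) cannot arise from III-1 (affected) × III-3 (affected).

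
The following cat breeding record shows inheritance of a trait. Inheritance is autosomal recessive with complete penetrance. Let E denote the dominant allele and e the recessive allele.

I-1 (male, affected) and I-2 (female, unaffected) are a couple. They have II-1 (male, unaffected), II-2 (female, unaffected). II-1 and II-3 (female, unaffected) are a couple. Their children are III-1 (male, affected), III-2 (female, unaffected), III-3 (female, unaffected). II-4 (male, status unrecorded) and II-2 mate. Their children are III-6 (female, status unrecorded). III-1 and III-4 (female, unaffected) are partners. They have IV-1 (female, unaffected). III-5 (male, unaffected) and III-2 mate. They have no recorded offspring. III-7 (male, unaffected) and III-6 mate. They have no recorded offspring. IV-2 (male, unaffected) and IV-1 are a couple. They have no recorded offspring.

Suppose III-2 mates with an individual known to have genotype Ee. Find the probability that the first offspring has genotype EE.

1/3

II-1 is unaffected so carries E and received e from I-1 (ee), so II-1 is Ee.
II-3 is unaffected so carries E and passed e to III-1 (ee), so II-3 is Ee.
III-2 is an unaffected offspring of II-1 (Ee) × II-3 (Ee), whose cross gives 1/4 EE : 1/2 Ee : 1/4 ee; conditioning on being unaffected, III-2 is EE with probability 1/3, Ee with probability 2/3.
Summing over parental genotype combinations, P(offspring has genotype EE) = 1/3·1/2 + 2/3·1/4 = 1/3.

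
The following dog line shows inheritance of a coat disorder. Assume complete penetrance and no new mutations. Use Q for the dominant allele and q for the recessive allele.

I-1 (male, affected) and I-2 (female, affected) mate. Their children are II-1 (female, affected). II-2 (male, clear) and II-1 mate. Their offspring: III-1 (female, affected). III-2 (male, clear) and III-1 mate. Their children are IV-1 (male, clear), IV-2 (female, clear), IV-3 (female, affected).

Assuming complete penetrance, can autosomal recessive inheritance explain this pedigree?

A consistent assignment under autosomal recessive exists: I-1 qq, I-2 qq, II-1 qq, II-2 Qq, III-1 qq, III-2 Qq, IV-1 Qq, IV-2 Qq, IV-3 qq.
In this assignment every recorded phenotype matches its genotype and every non-founder's genotype is obtainable from its parents' genotypes, so the pedigree is consistent.

Yes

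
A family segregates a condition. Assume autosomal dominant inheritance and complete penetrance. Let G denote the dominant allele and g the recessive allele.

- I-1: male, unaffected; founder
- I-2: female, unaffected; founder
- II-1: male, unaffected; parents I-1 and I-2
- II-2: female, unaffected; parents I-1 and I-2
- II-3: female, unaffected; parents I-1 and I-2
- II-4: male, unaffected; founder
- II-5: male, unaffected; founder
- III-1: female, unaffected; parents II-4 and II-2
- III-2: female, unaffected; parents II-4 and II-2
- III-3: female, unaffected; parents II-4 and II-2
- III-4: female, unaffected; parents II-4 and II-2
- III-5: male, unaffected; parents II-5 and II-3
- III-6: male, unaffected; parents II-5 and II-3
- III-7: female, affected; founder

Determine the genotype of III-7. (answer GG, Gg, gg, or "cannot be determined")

cannot be determined

III-7's phenotype allows GG or Gg, and no parent or child forces a single allele at both positions; consistent genotype assignments exist with III-7 as GG or Gg.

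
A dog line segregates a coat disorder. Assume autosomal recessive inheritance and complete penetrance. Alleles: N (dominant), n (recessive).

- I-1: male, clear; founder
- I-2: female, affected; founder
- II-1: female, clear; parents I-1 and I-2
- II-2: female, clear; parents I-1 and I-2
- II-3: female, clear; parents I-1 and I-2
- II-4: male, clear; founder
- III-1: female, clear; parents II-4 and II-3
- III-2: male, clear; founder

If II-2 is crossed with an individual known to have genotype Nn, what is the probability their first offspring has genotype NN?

1/4

II-2 is clear so carries N and received n from I-2 (nn), so II-2 is Nn.
The cross gives 1/4 NN : 1/2 Nn : 1/4 nn, so P(offspring has genotype NN) = 1/4.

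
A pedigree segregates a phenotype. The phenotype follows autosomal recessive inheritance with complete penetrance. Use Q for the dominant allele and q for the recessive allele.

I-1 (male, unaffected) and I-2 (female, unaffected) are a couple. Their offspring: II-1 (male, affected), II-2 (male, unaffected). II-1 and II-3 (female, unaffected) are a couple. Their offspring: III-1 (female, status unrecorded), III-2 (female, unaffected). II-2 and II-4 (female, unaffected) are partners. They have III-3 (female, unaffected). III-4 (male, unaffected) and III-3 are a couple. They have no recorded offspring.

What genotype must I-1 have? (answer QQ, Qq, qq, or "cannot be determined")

Qq

From phenotype alone, I-1 is QQ or Qq.
I-1 is unaffected so carries Q and passed q to II-1 (qq), so I-1 is Qq.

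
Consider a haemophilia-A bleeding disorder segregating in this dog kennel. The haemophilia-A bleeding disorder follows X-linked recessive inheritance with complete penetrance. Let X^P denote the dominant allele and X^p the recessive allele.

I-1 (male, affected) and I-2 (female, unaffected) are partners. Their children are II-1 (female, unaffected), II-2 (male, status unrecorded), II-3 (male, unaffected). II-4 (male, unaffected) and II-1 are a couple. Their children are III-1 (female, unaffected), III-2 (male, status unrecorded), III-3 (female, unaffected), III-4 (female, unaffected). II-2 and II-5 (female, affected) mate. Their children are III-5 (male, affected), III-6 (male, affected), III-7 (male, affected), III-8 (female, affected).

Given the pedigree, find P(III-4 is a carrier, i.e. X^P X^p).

1/2

II-4 is unaffected, so II-4 is X^P Y.
II-1 is unaffected so carries P and received p from I-1 (X^p Y), so II-1 is X^P X^p.
Their cross gives offspring ratios 1/2 X^P X^P : 1/2 X^P X^p. Conditioning on III-4 being unaffected, P(X^P X^p) = 1/2 / 1 = 1/2.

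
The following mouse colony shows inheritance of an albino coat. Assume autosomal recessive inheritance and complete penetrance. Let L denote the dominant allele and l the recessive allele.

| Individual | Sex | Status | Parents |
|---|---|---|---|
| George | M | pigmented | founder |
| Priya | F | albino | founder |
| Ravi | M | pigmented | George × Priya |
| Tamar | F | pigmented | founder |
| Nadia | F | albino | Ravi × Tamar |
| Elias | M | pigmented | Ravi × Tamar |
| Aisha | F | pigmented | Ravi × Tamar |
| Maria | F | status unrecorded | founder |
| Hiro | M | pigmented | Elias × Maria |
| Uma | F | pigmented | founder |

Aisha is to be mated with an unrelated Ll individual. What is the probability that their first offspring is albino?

1/6

Ravi is pigmented so carries L and received l from Priya (ll), so Ravi is Ll.
Tamar is pigmented so carries L and passed l to Nadia (ll), so Tamar is Ll.
Aisha is a pigmented offspring of Ravi (Ll) × Tamar (Ll), whose cross gives 1/4 LL : 1/2 Ll : 1/4 ll; conditioning on being pigmented, Aisha is LL with probability 1/3, Ll with probability 2/3.
Summing over parental genotype combinations, P(offspring is albino) = 2/3·1/4 = 1/6.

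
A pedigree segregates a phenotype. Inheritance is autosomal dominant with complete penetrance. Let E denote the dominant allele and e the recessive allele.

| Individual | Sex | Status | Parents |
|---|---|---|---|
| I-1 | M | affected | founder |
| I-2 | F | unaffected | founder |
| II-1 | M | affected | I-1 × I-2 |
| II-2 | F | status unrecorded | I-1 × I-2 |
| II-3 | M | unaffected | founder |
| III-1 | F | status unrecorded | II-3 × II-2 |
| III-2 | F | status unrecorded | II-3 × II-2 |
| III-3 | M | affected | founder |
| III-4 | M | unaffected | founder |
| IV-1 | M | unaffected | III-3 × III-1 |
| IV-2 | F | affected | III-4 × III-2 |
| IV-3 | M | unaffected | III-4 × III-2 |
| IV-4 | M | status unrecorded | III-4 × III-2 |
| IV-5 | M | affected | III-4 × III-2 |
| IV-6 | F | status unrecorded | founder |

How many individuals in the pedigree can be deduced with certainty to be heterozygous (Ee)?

6

Obligate heterozygotes: II-1 is affected so carries E and received e from I-2 (ee), so II-1 is Ee; II-2 passed E to III-2 (Ee, whose e came from II-3) and received e from I-2 (ee), so II-2 is Ee; III-2 passed E to IV-2 (Ee, whose e came from III-4) and received e from II-3 (ee), so III-2 is Ee; III-3 is affected so carries E and passed e to IV-1 (ee), so III-3 is Ee; IV-2 is affected so carries E and received e from III-4 (ee), so IV-2 is Ee; IV-5 is affected so carries E and received e from III-4 (ee), so IV-5 is Ee.
Every other individual is either homozygous by phenotype or has at least one consistent homozygous assignment, so the count is 6.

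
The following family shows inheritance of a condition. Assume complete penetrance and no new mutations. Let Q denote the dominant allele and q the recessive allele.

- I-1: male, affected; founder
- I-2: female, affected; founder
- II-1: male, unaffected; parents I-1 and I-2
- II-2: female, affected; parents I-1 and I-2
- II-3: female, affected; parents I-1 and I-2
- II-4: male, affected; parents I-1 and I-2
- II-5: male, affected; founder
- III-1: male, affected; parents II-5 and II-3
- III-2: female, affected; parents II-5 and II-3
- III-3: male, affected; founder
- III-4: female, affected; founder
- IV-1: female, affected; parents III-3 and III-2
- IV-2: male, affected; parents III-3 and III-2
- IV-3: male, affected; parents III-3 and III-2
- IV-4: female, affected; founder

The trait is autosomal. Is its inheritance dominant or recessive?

I-1 and I-2 are both affected yet have an unaffected child II-1. Under a recessive model two affected parents are homozygous and every child would be affected, so the trait cannot be recessive.

dominant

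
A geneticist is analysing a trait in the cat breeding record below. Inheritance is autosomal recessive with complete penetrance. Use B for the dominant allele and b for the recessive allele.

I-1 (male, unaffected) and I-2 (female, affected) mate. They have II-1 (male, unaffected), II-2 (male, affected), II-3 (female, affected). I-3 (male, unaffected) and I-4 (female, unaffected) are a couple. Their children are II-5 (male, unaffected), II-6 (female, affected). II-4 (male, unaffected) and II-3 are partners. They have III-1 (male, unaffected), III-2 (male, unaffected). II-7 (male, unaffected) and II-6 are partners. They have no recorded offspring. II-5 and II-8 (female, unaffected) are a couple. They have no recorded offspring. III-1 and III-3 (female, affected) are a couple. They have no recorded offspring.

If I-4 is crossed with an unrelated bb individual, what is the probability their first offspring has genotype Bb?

I-4 is unaffected so carries B and passed b to II-6 (bb), so I-4 is Bb.
The cross gives 1/2 Bb : 1/2 bb, so P(offspring has genotype Bb) = 1/2.

1/2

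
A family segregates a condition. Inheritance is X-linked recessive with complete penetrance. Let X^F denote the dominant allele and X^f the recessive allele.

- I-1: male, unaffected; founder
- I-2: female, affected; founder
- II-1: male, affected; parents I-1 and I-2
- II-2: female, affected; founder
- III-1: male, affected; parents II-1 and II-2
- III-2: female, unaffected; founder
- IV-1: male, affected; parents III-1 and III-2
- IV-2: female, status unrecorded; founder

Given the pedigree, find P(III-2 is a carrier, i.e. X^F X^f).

III-2 is unaffected so carries F and passed f to IV-1 (X^f Y), so III-2 is X^F X^f, giving P(X^F X^f) = 1.

1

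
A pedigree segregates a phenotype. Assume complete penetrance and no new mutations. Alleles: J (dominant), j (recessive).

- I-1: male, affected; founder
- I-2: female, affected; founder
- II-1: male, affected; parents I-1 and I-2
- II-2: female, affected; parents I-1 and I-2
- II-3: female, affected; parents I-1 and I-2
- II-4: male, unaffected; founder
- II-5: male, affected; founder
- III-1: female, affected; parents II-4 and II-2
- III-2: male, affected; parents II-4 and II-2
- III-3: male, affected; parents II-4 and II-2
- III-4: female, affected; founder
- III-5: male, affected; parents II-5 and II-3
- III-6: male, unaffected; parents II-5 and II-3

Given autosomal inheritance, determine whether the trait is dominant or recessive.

II-5 and II-3 are both affected yet have an unaffected child III-6. Under a recessive model two affected parents are homozygous and every child would be affected, so the trait cannot be recessive.

dominant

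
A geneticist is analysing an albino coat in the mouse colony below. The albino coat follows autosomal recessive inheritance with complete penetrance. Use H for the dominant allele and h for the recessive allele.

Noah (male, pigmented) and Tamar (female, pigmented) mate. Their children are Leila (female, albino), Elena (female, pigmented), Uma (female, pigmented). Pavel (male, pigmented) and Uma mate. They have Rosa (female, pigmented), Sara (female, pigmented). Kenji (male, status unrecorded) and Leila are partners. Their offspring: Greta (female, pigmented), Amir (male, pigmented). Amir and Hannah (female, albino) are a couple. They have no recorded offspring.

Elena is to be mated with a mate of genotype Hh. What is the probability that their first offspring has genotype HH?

1/3

Noah is pigmented so carries H and passed h to Leila (hh), so Noah is Hh.
Tamar is pigmented so carries H and passed h to Leila (hh), so Tamar is Hh.
Elena is a pigmented offspring of Noah (Hh) × Tamar (Hh), whose cross gives 1/4 HH : 1/2 Hh : 1/4 hh; conditioning on being pigmented, Elena is HH with probability 1/3, Hh with probability 2/3.
Summing over parental genotype combinations, P(offspring has genotype HH) = 1/3·1/2 + 2/3·1/4 = 1/3.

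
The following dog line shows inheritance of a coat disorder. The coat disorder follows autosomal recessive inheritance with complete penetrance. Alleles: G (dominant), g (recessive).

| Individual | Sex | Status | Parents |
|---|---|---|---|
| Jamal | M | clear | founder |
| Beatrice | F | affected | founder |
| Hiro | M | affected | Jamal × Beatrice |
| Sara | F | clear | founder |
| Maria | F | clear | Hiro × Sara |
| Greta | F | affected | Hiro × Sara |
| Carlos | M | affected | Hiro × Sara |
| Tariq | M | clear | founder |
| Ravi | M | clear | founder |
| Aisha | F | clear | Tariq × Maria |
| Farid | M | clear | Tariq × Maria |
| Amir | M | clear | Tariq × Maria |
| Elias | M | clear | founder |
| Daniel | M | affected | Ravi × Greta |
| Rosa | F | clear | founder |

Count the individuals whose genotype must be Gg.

4

Obligate heterozygotes: Jamal is clear so carries G and passed g to Hiro (gg), so Jamal is Gg; Sara is clear so carries G and passed g to Greta (gg), so Sara is Gg; Maria is clear so carries G and received g from Hiro (gg), so Maria is Gg; Ravi is clear so carries G and passed g to Daniel (gg), so Ravi is Gg.
Every other individual is either homozygous by phenotype or has at least one consistent homozygous assignment, so the count is 4.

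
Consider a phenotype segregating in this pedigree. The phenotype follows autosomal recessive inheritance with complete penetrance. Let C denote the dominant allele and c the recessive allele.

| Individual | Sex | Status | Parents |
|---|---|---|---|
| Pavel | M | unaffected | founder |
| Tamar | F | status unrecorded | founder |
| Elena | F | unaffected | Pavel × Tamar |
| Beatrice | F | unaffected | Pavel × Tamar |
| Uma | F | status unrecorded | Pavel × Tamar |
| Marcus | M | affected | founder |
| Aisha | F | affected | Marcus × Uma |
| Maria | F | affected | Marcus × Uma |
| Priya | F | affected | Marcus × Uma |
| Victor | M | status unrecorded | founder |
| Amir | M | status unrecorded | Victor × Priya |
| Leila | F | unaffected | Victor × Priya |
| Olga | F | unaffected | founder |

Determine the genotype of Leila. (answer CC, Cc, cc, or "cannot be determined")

Cc

From phenotype alone, Leila is CC or Cc.
Leila is unaffected so carries C and received c from Priya (cc), so Leila is Cc.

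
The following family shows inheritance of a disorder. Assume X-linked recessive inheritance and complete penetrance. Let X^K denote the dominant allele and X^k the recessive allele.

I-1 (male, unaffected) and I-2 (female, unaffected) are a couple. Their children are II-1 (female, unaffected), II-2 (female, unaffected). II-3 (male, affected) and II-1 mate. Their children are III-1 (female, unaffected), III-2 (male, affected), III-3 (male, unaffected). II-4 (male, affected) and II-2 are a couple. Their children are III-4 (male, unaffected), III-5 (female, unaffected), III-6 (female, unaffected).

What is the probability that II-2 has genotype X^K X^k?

1/9

I-1 is unaffected, so I-1 is X^K Y.
I-2 is unaffected so carries K and passed k to II-1 (X^K X^k, whose K came from I-1), so I-2 is X^K X^k.
Their cross gives offspring ratios 1/2 X^K X^K : 1/2 X^K X^k. Conditioning on II-2 being unaffected, P(X^K X^k) = 1/2 / 1 = 1/2 before taking II-2's own offspring into account.
II-4 is affected, so II-4 is X^k Y.
Now use II-2's offspring. Probability of each recorded status — unaffected son III-4: 1/2 if II-2 is X^K X^k, 1 if X^K X^K; unaffected daughter III-5: 1/2 if II-2 is X^K X^k, 1 if X^K X^K; unaffected daughter III-6: 1/2 if II-2 is X^K X^k, 1 if X^K X^K.
Bayes: P(X^K X^k) = 1/2·1/8 / (1/2·1/8 + 1/2·1) = 1/9.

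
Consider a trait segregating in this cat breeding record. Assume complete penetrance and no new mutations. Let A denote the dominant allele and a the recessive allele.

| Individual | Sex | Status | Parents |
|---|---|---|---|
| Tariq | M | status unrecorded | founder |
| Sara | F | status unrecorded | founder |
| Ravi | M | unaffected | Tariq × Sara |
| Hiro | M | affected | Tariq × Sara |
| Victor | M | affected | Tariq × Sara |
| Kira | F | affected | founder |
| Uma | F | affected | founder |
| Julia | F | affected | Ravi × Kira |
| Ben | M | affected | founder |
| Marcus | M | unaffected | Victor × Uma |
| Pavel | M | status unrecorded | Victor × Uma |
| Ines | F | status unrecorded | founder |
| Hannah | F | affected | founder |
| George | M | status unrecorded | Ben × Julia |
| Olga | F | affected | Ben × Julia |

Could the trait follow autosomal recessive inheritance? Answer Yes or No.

No

Under autosomal recessive, Marcus (unaffected, male) cannot arise from Victor (affected) × Uma (affected).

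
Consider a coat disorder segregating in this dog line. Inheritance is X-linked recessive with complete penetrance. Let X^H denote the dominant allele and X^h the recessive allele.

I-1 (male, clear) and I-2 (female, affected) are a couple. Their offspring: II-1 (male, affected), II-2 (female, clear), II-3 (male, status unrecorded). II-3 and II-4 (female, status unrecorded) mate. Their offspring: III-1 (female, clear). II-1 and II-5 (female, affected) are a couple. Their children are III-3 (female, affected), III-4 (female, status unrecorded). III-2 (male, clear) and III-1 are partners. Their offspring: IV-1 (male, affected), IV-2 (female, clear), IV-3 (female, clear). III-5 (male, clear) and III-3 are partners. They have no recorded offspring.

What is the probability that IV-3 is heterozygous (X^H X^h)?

1/2

III-2 is clear, so III-2 is X^H Y.
III-1 is clear so carries H and received h from II-3 (X^h Y), so III-1 is X^H X^h.
Their cross gives offspring ratios 1/2 X^H X^H : 1/2 X^H X^h. Conditioning on IV-3 being clear, P(X^H X^h) = 1/2 / 1 = 1/2.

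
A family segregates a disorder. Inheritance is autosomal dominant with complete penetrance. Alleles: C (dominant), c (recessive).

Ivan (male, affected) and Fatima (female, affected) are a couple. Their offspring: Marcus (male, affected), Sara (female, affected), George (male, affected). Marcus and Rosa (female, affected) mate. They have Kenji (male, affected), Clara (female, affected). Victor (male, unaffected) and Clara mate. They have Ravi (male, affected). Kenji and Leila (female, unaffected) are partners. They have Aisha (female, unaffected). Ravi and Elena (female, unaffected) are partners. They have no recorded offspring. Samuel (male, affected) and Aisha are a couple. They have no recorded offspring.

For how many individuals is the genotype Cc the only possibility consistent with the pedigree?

2

Obligate heterozygotes: Kenji is affected so carries C and passed c to Aisha (cc), so Kenji is Cc; Ravi is affected so carries C and received c from Victor (cc), so Ravi is Cc.
Every other individual is either homozygous by phenotype or has at least one consistent homozygous assignment, so the count is 2.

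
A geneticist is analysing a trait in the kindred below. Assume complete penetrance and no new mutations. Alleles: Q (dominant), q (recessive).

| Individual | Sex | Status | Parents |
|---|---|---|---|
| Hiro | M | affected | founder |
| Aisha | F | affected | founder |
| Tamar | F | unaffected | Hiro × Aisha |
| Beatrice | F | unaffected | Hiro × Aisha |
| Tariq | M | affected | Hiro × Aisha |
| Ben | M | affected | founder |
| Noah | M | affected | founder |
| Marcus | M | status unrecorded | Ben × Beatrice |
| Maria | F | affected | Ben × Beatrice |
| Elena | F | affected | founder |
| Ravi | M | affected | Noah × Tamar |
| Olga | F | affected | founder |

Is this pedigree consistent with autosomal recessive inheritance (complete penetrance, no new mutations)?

Under autosomal recessive, Tamar (unaffected, female) cannot arise from Hiro (affected) × Aisha (affected).

No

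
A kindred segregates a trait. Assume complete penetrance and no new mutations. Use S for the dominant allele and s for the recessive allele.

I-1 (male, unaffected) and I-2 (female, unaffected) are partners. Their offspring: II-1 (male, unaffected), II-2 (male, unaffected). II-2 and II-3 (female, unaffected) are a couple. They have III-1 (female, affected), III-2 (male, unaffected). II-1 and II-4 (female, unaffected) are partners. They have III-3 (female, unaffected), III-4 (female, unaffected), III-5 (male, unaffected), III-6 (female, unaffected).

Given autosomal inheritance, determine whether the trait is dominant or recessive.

recessive

II-2 and II-3 are both unaffected yet have an affected child III-1. Under dominance, an affected child requires at least one affected parent, so the trait cannot be dominant.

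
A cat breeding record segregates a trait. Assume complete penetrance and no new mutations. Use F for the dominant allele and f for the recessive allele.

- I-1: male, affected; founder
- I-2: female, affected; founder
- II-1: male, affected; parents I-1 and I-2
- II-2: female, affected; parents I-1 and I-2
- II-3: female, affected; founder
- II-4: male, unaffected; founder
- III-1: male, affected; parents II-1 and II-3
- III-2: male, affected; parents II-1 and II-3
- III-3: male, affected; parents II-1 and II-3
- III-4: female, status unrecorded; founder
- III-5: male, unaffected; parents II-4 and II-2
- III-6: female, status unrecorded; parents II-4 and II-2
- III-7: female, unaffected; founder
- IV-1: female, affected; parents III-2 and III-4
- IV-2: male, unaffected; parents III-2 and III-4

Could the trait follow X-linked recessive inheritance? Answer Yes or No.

No

Under X-linked recessive, III-5 (unaffected, male) cannot arise from II-4 (unaffected) × II-2 (affected).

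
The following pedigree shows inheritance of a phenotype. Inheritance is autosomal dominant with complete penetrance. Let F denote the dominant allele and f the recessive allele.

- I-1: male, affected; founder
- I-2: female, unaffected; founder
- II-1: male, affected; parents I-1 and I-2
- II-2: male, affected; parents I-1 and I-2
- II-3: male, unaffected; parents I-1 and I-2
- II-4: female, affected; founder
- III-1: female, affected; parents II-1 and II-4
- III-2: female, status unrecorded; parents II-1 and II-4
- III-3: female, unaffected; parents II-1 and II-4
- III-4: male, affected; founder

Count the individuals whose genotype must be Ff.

Obligate heterozygotes: I-1 is affected so carries F and passed f to II-3 (ff), so I-1 is Ff; II-1 is affected so carries F and received f from I-2 (ff), so II-1 is Ff; II-2 is affected so carries F and received f from I-2 (ff), so II-2 is Ff; II-4 is affected so carries F and passed f to III-3 (ff), so II-4 is Ff.
Every other individual is either homozygous by phenotype or has at least one consistent homozygous assignment, so the count is 4.

4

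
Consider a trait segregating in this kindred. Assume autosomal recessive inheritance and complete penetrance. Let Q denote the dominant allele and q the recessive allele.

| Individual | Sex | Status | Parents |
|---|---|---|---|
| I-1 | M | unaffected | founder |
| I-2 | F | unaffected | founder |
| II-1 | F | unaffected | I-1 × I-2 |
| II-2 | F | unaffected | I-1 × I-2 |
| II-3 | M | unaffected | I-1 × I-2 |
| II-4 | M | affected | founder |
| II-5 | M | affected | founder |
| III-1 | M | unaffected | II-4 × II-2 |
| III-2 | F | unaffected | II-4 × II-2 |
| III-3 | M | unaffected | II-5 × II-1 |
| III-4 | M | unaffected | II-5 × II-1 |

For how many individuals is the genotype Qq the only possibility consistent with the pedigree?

Obligate heterozygotes: III-1 is unaffected so carries Q and received q from II-4 (qq), so III-1 is Qq; III-2 is unaffected so carries Q and received q from II-4 (qq), so III-2 is Qq; III-3 is unaffected so carries Q and received q from II-5 (qq), so III-3 is Qq; III-4 is unaffected so carries Q and received q from II-5 (qq), so III-4 is Qq.
Every other individual is either homozygous by phenotype or has at least one consistent homozygous assignment, so the count is 4.

4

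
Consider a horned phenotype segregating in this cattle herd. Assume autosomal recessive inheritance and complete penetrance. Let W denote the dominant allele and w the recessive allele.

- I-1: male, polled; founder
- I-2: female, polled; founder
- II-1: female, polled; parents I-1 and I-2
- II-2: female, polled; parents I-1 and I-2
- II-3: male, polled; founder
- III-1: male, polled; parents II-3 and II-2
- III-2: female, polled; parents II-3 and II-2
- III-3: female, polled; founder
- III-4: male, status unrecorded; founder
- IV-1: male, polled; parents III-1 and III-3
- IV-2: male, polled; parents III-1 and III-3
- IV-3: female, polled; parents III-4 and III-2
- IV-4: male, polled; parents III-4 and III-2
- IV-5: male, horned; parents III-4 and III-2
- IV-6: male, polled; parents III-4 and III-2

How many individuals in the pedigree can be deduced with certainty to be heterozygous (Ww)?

Obligate heterozygotes: III-2 is polled so carries W and passed w to IV-5 (ww), so III-2 is Ww.
Every other individual is either homozygous by phenotype or has at least one consistent homozygous assignment, so the count is 1.

1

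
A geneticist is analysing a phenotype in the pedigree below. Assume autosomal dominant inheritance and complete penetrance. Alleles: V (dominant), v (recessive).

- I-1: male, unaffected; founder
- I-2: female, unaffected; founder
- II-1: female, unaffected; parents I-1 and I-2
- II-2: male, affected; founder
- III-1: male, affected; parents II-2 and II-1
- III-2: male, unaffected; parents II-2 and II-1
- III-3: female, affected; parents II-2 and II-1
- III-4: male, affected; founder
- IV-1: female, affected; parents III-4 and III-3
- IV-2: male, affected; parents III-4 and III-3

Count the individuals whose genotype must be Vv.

Obligate heterozygotes: II-2 is affected so carries V and passed v to III-2 (vv), so II-2 is Vv; III-1 is affected so carries V and received v from II-1 (vv), so III-1 is Vv; III-3 is affected so carries V and received v from II-1 (vv), so III-3 is Vv.
Every other individual is either homozygous by phenotype or has at least one consistent homozygous assignment, so the count is 3.

3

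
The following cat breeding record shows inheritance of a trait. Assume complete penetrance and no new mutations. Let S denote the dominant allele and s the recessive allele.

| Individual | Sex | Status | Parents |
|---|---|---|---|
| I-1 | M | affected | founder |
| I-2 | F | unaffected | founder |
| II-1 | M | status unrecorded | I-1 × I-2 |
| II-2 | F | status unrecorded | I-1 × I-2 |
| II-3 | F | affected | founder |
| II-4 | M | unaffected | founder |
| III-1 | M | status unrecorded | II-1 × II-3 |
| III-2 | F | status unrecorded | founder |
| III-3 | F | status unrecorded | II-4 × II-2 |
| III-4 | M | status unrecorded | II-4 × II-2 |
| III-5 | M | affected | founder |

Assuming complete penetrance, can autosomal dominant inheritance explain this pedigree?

Yes

A consistent assignment under autosomal dominant exists: I-1 SS, I-2 ss, II-1 Ss, II-2 Ss, II-3 SS, II-4 ss, III-1 SS, III-2 SS, III-3 Ss, III-4 Ss, III-5 SS.
In this assignment every recorded phenotype matches its genotype and every non-founder's genotype is obtainable from its parents' genotypes, so the pedigree is consistent.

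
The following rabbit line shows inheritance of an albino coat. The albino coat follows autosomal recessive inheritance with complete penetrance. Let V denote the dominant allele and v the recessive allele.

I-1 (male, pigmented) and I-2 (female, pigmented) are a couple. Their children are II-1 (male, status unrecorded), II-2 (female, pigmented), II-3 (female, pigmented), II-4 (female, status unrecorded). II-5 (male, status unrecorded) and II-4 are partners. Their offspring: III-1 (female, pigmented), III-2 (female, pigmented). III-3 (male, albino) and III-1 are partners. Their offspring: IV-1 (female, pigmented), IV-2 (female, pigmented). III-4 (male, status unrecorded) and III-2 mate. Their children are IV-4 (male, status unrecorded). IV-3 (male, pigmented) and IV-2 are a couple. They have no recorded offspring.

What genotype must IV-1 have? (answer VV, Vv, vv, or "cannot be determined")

Vv

From phenotype alone, IV-1 is VV or Vv.
IV-1 is pigmented so carries V and received v from III-3 (vv), so IV-1 is Vv.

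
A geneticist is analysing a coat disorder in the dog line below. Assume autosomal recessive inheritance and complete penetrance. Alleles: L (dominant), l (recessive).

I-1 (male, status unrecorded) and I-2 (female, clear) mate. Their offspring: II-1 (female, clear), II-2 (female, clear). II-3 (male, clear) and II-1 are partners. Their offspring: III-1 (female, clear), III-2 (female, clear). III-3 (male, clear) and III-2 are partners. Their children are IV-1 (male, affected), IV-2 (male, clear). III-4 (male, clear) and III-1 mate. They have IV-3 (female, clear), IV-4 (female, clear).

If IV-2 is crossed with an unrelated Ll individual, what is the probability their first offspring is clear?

5/6

III-3 is clear so carries L and passed l to IV-1 (ll), so III-3 is Ll.
III-2 is clear so carries L and passed l to IV-1 (ll), so III-2 is Ll.
IV-2 is a clear offspring of III-3 (Ll) × III-2 (Ll), whose cross gives 1/4 LL : 1/2 Ll : 1/4 ll; conditioning on being clear, IV-2 is LL with probability 1/3, Ll with probability 2/3.
Summing over parental genotype combinations, P(offspring is clear) = 1/3·1 + 2/3·3/4 = 5/6.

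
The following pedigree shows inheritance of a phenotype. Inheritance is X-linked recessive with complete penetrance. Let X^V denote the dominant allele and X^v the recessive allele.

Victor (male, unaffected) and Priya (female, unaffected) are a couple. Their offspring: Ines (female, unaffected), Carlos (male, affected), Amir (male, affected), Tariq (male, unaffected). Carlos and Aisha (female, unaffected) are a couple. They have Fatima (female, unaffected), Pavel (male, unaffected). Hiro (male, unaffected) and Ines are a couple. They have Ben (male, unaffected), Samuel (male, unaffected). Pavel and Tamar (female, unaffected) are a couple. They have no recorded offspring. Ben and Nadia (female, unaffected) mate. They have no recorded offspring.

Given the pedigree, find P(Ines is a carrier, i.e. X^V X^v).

1/5

Victor is unaffected, so Victor is X^V Y.
Priya is unaffected so carries V and passed v to Carlos (X^v Y), so Priya is X^V X^v.
Their cross gives offspring ratios 1/2 X^V X^V : 1/2 X^V X^v. Conditioning on Ines being unaffected, P(X^V X^v) = 1/2 / 1 = 1/2 before taking Ines's own offspring into account.
Hiro is unaffected, so Hiro is X^V Y.
Now use Ines's offspring. Probability of each recorded status — unaffected son Ben: 1/2 if Ines is X^V X^v, 1 if X^V X^V; unaffected son Samuel: 1/2 if Ines is X^V X^v, 1 if X^V X^V.
Bayes: P(X^V X^v) = 1/2·1/4 / (1/2·1/4 + 1/2·1) = 1/5.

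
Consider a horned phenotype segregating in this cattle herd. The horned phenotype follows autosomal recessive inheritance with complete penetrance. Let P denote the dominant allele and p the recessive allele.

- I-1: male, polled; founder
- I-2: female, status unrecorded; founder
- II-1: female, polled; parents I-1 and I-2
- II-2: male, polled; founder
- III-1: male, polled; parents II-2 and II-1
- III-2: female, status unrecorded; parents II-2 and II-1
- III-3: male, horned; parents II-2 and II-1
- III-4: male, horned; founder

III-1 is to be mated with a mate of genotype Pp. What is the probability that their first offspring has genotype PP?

1/3

II-2 is polled so carries P and passed p to III-3 (pp), so II-2 is Pp.
II-1 is polled so carries P and passed p to III-3 (pp), so II-1 is Pp.
III-1 is a polled offspring of II-2 (Pp) × II-1 (Pp), whose cross gives 1/4 PP : 1/2 Pp : 1/4 pp; conditioning on being polled, III-1 is PP with probability 1/3, Pp with probability 2/3.
Summing over parental genotype combinations, P(offspring has genotype PP) = 1/3·1/2 + 2/3·1/4 = 1/3.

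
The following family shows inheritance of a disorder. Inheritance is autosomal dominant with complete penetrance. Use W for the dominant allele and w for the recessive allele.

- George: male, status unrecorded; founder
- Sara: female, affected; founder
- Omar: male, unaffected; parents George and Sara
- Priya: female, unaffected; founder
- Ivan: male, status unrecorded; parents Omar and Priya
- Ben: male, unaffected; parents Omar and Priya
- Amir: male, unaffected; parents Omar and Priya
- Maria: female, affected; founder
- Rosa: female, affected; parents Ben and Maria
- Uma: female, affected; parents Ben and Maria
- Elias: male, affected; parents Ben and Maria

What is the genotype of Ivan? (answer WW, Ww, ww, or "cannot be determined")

From phenotype alone, Ivan is WW or Ww or ww.
Ivan received w from Omar (ww) and received w from Priya (ww), so Ivan is ww.

ww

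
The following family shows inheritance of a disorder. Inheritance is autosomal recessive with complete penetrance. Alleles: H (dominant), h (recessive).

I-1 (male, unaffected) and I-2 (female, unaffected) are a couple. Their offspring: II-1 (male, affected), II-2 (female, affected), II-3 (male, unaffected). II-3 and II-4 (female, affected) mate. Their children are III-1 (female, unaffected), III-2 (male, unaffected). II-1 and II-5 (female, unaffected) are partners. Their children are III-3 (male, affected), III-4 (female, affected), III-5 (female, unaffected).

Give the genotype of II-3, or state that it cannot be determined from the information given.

cannot be determined

II-3's phenotype allows HH or Hh, and no parent or child forces a single allele at both positions; consistent genotype assignments exist with II-3 as HH or Hh.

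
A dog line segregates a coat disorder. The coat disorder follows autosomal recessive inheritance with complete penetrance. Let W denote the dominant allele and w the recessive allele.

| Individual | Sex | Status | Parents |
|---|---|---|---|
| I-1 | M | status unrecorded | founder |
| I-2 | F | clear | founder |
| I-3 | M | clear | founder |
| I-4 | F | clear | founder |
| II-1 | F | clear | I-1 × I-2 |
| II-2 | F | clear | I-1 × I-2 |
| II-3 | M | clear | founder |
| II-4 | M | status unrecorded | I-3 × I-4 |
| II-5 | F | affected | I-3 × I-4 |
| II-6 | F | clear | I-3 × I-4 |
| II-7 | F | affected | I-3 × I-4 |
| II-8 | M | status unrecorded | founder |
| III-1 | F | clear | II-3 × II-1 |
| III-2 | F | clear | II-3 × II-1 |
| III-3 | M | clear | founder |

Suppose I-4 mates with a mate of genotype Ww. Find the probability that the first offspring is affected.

I-4 is clear so carries W and passed w to II-5 (ww), so I-4 is Ww.
The cross gives 1/4 WW : 1/2 Ww : 1/4 ww, so P(offspring is affected) = 1/4.

1/4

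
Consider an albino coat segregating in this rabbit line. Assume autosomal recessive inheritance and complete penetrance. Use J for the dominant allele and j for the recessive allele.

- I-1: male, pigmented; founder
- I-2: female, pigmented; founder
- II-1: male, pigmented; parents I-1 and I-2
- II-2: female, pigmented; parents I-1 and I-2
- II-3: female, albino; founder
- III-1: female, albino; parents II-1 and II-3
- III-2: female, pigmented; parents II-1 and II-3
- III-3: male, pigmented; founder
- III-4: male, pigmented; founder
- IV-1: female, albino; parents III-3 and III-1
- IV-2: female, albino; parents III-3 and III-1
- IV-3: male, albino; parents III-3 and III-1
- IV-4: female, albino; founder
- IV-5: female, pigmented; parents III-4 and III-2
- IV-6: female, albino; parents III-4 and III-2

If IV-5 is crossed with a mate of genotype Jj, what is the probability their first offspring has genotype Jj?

III-4 is pigmented so carries J and passed j to IV-6 (jj), so III-4 is Jj.
III-2 is pigmented so carries J and received j from II-3 (jj), so III-2 is Jj.
IV-5 is a pigmented offspring of III-4 (Jj) × III-2 (Jj), whose cross gives 1/4 JJ : 1/2 Jj : 1/4 jj; conditioning on being pigmented, IV-5 is JJ with probability 1/3, Jj with probability 2/3.
Summing over parental genotype combinations, P(offspring has genotype Jj) = 1/3·1/2 + 2/3·1/2 = 1/2.

1/2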